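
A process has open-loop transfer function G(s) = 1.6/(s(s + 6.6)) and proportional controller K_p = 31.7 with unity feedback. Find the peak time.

From 1 + K_pG(s) = 0: s² + 6.6s + 50.72 = 0 ⇒ ω_n = 7.122, ζ = 0.4634.
Damped frequency ω_d = ω_n√(1−ζ²) = 6.311 rad/s, so peak time T_p = π/ω_d = 0.498 s.

T_p = 0.498 s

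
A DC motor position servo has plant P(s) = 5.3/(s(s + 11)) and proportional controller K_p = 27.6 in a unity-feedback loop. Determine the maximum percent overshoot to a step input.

The closed-loop denominator s² + 11s + 146.3 gives ω_n = √146.3 = 12.09 and ζ = 11/(2ω_n) = 0.4547.
%OS = 100·exp(−πζ/√(1−ζ²)) = 100·exp(−π·0.4547/√0.7932) = 20.1%.

20.1%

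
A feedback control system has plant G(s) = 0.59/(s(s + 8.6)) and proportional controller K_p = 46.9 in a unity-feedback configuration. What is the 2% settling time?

The closed-loop denominator s² + 8.6s + 27.67 gives ω_n = √27.67 = 5.26 and ζ = 8.6/(2ω_n) = 0.8174.
2% settling time T_s ≈ 4/(ζω_n) = 4/4.3 = 0.93 s.

T_s ≈ 0.93 s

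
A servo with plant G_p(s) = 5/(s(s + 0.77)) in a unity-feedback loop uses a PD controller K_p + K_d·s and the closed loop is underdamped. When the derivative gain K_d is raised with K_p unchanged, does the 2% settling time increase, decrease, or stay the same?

Characteristic equation s² + (0.77 + 5K_d)s + 5K_p = 0: raising K_d increases ζω_n = (0.77+5K_d)/2 while the loop stays underdamped, so T_s ≈ 4/(ζω_n) decreases.

decrease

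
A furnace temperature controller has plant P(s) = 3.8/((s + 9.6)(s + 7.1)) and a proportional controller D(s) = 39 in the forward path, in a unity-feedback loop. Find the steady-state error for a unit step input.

The loop is type 0. Static position error constant K_pos = D(0)·P(0) = 39·0.05575 = 2.174.
Steady-state error to a unit step: e_ss = 1/(1+K_pos) = 1/3.174 = 0.315.

0.315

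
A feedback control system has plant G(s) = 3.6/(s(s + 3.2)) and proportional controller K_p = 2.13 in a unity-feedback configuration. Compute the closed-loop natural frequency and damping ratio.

ω_n = 2.77 rad/s, ζ = 0.578

With unity feedback the closed-loop characteristic equation is s² + 3.2s + 2.13·3.6 = s² + 3.2s + 7.668 = 0.
So ω_n² = 7.668 ⇒ ω_n = 2.769 rad/s, and ζ = 3.2/(2ω_n) = 0.578.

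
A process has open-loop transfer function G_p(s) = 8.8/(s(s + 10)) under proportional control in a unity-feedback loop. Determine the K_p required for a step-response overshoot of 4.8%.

From %OS = 100·exp(−πζ/√(1−ζ²)) = 4.8%, ζ = −ln(0.048)/√(π²+ln²(0.048)) = 0.695.
Characteristic equation s² + 10s + 8.8K_p = 0 gives ζ = 10/(2√(8.8K_p)).
Setting ζ = 0.695: √(8.8K_p) = 10/(2·0.695) = 7.194, so K_p = 51.76/8.8 = 5.88.

K_p = 5.88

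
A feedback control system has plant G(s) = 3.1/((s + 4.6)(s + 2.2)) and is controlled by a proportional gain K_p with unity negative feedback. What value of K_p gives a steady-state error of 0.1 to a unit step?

K_p = 29.4

Steady-state error for a unit step on this type-0 loop is 1/(1 + K_p·G(0)).
G(0) = 0.3063. Require 1/(1 + K_p·0.3063) = 0.1, so 1 + 0.3063·K_p = 10.
K_p = (10 − 1)/0.3063 = 29.4.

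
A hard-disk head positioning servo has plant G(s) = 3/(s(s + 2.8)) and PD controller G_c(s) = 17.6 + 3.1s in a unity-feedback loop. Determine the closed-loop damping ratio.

ζ = 0.833

Forward path: (17.6 + 3.1s)·3/(s(s+2.8)). The closed-loop characteristic equation is s² + (2.8 + 3·3.1)s + 3·17.6 = 0.
That is s² + 12.1s + 52.8 = 0, so ω_n = 7.266 rad/s and ζ = 12.1/(2·7.266) = 0.8326.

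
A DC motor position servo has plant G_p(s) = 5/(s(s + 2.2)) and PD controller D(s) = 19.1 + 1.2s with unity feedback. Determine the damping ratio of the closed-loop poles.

ζ = 0.42

Forward path: (19.1 + 1.2s)·5/(s(s+2.2)). The closed-loop characteristic equation is s² + (2.2 + 5·1.2)s + 5·19.1 = 0.
That is s² + 8.2s + 95.5 = 0, so ω_n = 9.772 rad/s and ζ = 8.2/(2·9.772) = 0.4195.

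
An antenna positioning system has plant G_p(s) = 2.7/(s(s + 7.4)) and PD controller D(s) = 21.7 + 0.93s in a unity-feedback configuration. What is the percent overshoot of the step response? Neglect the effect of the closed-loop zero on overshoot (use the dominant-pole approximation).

Forward path: (21.7 + 0.93s)·2.7/(s(s+7.4)). The closed-loop characteristic equation is s² + (7.4 + 2.7·0.93)s + 2.7·21.7 = 0.
That is s² + 9.911s + 58.59 = 0, so ω_n = 7.654 rad/s and ζ = 9.911/(2·7.654) = 0.6474.
%OS = 100·exp(−πζ/√(1−ζ²)) = 6.93%.

6.93%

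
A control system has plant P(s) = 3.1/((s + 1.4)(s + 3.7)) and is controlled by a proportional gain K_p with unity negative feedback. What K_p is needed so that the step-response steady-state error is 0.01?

The loop is type 0, so e_ss(step) = 1/(1 + K_pos) with K_pos = K_p·P(0).
P(0) = 0.5985. Require 1/(1 + K_p·0.5985) = 0.01, so 1 + 0.5985·K_p = 100.
K_p = (100 − 1)/0.5985 = 165.

K_p = 165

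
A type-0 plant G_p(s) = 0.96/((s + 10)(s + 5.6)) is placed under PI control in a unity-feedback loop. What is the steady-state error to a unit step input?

The PI controller's integrator makes the forward path type 1, so e_ss to a step is zero.

0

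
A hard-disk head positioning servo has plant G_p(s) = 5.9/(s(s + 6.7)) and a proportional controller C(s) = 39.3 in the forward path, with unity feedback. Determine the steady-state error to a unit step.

The open loop C(s)G_p(s) has a pole at the origin (type 1), so the static position error constant is infinite and e_ss = 1/(1+∞) = 0.

0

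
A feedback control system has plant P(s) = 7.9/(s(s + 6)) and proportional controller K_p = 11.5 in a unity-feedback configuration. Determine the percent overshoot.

35.3%

From 1 + K_pP(s) = 0: s² + 6s + 90.85 = 0 ⇒ ω_n = 9.532, ζ = 0.3147.
%OS = 100·exp(−πζ/√(1−ζ²)) = 100·exp(−π·0.3147/√0.9009) = 35.3%.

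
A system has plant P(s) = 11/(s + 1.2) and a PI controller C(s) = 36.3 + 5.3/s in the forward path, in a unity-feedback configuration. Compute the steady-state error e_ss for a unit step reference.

0

The open loop C(s)P(s) has a pole at the origin (type 1), so the static position error constant is infinite and e_ss = 1/(1+∞) = 0.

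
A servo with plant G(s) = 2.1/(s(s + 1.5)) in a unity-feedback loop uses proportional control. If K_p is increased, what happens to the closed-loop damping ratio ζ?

decrease

ζ = 1.5/(2√(2.1K_p)); increasing K_p raises the denominator, so ζ falls.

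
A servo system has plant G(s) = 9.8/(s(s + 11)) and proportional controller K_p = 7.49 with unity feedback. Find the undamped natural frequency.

ω_n = 8.57 rad/s

The closed-loop denominator is s(s+11) + 7.49·9.8 = s² + 11s + 73.4.
Matching s² + 2ζω_n s + ω_n²: ω_n = √73.4 = 8.567 rad/s and 2ζω_n = 11, so ζ = 11/(2·8.567) = 0.642.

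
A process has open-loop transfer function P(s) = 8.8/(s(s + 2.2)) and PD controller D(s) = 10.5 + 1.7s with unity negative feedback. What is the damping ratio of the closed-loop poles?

Forward path: (10.5 + 1.7s)·8.8/(s(s+2.2)). The closed-loop characteristic equation is s² + (2.2 + 8.8·1.7)s + 8.8·10.5 = 0.
That is s² + 17.16s + 92.4 = 0, so ω_n = 9.612 rad/s and ζ = 17.16/(2·9.612) = 0.8926.

ζ = 0.893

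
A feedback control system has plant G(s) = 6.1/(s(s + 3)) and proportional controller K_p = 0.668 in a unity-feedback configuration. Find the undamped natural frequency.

ω_n = 2.02 rad/s

The closed-loop denominator is s(s+3) + 0.668·6.1 = s² + 3s + 4.075.
So ω_n² = 4.075 ⇒ ω_n = 2.019 rad/s, and ζ = 3/(2ω_n) = 0.743.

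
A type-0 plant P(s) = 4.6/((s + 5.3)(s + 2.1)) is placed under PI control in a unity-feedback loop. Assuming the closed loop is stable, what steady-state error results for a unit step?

The PI controller's integrator makes the forward path type 1, so e_ss to a step is zero.

0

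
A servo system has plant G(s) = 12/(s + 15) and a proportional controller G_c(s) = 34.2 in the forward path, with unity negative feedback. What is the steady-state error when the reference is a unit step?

The loop is type 0. Static position error constant K_pos = G_c(0)·G(0) = 34.2·0.8 = 27.36.
Steady-state error to a unit step: e_ss = 1/(1+K_pos) = 1/28.36 = 0.0353.

0.0353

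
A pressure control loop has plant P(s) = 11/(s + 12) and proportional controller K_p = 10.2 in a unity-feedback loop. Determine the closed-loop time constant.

τ = 0.00805 s

Closed-loop transfer function: T(s) = K_p·P(s)/(1 + K_p·P(s)) = 112.2/(s + 12 + 112.2) = 112.2/(s + 124.2).
Time constant τ = 1/124.2 = 0.00805 s.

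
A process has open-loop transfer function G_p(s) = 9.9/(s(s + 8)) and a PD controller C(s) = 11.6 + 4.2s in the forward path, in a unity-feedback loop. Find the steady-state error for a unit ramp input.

The loop has one pole at the origin (type 1). Velocity error constant K_v = lim_{s→0} s·C(s)G_p(s) = 11.6·9.9/8 = 14.36.
Steady-state error to a unit ramp: e_ss = 1/K_v = 0.0697.

0.0697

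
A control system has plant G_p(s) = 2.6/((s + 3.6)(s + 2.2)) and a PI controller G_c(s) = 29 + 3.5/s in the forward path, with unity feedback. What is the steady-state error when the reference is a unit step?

The open loop G_c(s)G_p(s) has a pole at the origin (type 1), so the static position error constant is infinite and e_ss = 1/(1+∞) = 0.

0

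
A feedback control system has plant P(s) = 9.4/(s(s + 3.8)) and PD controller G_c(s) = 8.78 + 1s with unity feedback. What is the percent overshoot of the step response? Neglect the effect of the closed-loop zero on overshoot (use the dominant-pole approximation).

Forward path: (8.78 + 1s)·9.4/(s(s+3.8)). The closed-loop characteristic equation is s² + (3.8 + 9.4·1)s + 9.4·8.78 = 0.
That is s² + 13.2s + 82.53 = 0, so ω_n = 9.085 rad/s and ζ = 13.2/(2·9.085) = 0.7265.
%OS = 100·exp(−πζ/√(1−ζ²)) = 3.61%.

3.61%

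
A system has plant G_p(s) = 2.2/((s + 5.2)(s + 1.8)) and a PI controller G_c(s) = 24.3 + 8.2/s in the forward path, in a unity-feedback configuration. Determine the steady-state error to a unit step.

0

The open loop G_c(s)G_p(s) has a pole at the origin (type 1), so the static position error constant is infinite and e_ss = 1/(1+∞) = 0.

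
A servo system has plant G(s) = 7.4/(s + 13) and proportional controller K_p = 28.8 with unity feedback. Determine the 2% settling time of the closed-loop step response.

T_s ≈ 0.0177 s

Closed-loop transfer function: T(s) = K_p·G(s)/(1 + K_p·G(s)) = 213.1/(s + 13 + 213.1) = 213.1/(s + 226.1).
Time constant τ = 1/226.1 = 0.004422 s, so the 2% settling time is about 4τ = 0.0177 s.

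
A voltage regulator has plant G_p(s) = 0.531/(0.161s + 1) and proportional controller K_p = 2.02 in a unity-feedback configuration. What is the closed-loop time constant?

Closed loop: T(s) = K_p·G_p/(1+K_p·G_p) = 1.073/(0.161s + 1 + 1.073), with pole at s = −(1 + 1.073)/0.161 = −12.87.
Closed-loop time constant τ = 1/12.87 = 0.0777 s.

τ = 0.0777 s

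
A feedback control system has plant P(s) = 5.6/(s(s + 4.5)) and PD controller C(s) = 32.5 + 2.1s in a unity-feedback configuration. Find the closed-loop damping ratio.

ζ = 0.603

Forward path: (32.5 + 2.1s)·5.6/(s(s+4.5)). The closed-loop characteristic equation is s² + (4.5 + 5.6·2.1)s + 5.6·32.5 = 0.
That is s² + 16.26s + 182 = 0, so ω_n = 13.49 rad/s and ζ = 16.26/(2·13.49) = 0.6026.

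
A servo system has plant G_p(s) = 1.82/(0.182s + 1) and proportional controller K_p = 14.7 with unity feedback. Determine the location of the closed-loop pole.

s = -152.5

Closed loop: T(s) = K_p·G_p/(1+K_p·G_p) = 26.75/(0.182s + 1 + 26.75), with pole at s = −(1 + 26.75)/0.182 = −152.5.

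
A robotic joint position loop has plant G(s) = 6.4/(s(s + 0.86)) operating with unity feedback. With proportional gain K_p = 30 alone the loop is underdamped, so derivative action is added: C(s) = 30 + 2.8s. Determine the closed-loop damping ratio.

Forward path: (30 + 2.8s)·6.4/(s(s+0.86)). The closed-loop characteristic equation is s² + (0.86 + 6.4·2.8)s + 6.4·30 = 0.
That is s² + 18.78s + 192 = 0, so ω_n = 13.86 rad/s and ζ = 18.78/(2·13.86) = 0.6777.

ζ = 0.678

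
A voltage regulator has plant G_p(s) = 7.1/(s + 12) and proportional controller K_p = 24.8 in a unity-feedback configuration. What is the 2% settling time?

Closed-loop transfer function: T(s) = K_p·G_p(s)/(1 + K_p·G_p(s)) = 176.1/(s + 12 + 176.1) = 176.1/(s + 188.1).
Time constant τ = 1/188.1 = 0.005317 s, so the 2% settling time is about 4τ = 0.0213 s.

T_s ≈ 0.0213 s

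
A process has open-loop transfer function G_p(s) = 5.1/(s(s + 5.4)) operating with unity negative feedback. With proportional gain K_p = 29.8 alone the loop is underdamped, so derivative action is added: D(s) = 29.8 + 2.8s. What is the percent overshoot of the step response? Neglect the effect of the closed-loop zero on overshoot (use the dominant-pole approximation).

Forward path: (29.8 + 2.8s)·5.1/(s(s+5.4)). The closed-loop characteristic equation is s² + (5.4 + 5.1·2.8)s + 5.1·29.8 = 0.
That is s² + 19.68s + 152 = 0, so ω_n = 12.33 rad/s and ζ = 19.68/(2·12.33) = 0.7982.
%OS = 100·exp(−πζ/√(1−ζ²)) = 1.56%.

1.56%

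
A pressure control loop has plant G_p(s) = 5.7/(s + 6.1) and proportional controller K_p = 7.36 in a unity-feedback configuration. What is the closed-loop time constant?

τ = 0.0208 s

Closed-loop transfer function: T(s) = K_p·G_p(s)/(1 + K_p·G_p(s)) = 41.95/(s + 6.1 + 41.95) = 41.95/(s + 48.05).
Time constant τ = 1/48.05 = 0.0208 s.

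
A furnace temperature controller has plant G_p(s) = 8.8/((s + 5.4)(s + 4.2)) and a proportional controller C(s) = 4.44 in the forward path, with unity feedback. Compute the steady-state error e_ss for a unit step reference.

The loop is type 0. Static position error constant K_pos = C(0)·G_p(0) = 4.44·0.388 = 1.723.
Steady-state error to a unit step: e_ss = 1/(1+K_pos) = 1/2.723 = 0.367.

0.367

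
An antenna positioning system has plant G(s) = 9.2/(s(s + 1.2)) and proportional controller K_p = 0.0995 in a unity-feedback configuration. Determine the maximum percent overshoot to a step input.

7.97%

From 1 + K_pG(s) = 0: s² + 1.2s + 0.9154 = 0 ⇒ ω_n = 0.9568, ζ = 0.6271.
%OS = 100·exp(−πζ/√(1−ζ²)) = 100·exp(−π·0.6271/√0.6067) = 7.97%.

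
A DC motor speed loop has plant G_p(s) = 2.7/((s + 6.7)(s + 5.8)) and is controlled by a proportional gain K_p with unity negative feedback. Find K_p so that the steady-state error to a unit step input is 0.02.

For a type-0 loop with proportional control, e_ss = 1/(1 + K_p·G_p(0)).
G_p(0) = 0.06948. Require 1/(1 + K_p·0.06948) = 0.02, so 1 + 0.06948·K_p = 50.
K_p = (50 − 1)/0.06948 = 705.

K_p = 705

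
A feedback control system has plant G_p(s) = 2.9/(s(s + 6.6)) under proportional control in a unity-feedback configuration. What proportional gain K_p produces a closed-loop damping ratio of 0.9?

K_p = 4.64

Closed-loop characteristic equation: s² + 6.6s + K_p·2.9 = 0.
So ω_n = √(2.9K_p) and 2ζω_n = 6.6, giving ζ = 6.6/(2√(2.9K_p)).
Setting ζ = 0.9: √(2.9K_p) = 6.6/(2·0.9) = 3.667, so K_p = 13.44/2.9 = 4.64.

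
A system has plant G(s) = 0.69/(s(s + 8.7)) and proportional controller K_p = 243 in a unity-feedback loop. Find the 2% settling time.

Closed-loop characteristic equation: s² + 8.7s + 167.7 = 0, so ω_n = 12.95 rad/s and ζ = 8.7/(2·12.95) = 0.3359.
2% settling time T_s ≈ 4/(ζω_n) = 4/4.35 = 0.92 s.

T_s ≈ 0.92 s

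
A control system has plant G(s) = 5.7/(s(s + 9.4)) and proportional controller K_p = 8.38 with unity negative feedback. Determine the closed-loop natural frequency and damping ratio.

1 + K_p·G(s) = 0 gives s² + 9.4s + 47.77 = 0.
Matching s² + 2ζω_n s + ω_n²: ω_n = √47.77 = 6.911 rad/s and 2ζω_n = 9.4, so ζ = 9.4/(2·6.911) = 0.68.

ω_n = 6.91 rad/s, ζ = 0.68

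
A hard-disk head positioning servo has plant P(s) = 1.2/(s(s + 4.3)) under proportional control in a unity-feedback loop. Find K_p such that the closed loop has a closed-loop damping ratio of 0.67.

Closed-loop characteristic equation: s² + 4.3s + K_p·1.2 = 0.
So ω_n = √(1.2K_p) and 2ζω_n = 4.3, giving ζ = 4.3/(2√(1.2K_p)).
Setting ζ = 0.67: √(1.2K_p) = 4.3/(2·0.67) = 3.209, so K_p = 10.3/1.2 = 8.58.

K_p = 8.58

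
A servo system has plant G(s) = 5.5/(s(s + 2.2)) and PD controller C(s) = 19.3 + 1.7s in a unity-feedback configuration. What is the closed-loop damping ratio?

ζ = 0.561

Forward path: (19.3 + 1.7s)·5.5/(s(s+2.2)). The closed-loop characteristic equation is s² + (2.2 + 5.5·1.7)s + 5.5·19.3 = 0.
That is s² + 11.55s + 106.2 = 0, so ω_n = 10.3 rad/s and ζ = 11.55/(2·10.3) = 0.5605.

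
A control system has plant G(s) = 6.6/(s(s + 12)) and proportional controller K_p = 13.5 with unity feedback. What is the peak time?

The closed-loop denominator s² + 12s + 89.1 gives ω_n = √89.1 = 9.439 and ζ = 12/(2ω_n) = 0.6356.
Damped frequency ω_d = ω_n√(1−ζ²) = 7.287 rad/s, so peak time T_p = π/ω_d = 0.431 s.

T_p = 0.431 s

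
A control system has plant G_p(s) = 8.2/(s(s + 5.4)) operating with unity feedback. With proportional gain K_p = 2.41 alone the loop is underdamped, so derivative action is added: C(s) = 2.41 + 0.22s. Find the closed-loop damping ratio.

ζ = 0.81

Forward path: (2.41 + 0.22s)·8.2/(s(s+5.4)). The closed-loop characteristic equation is s² + (5.4 + 8.2·0.22)s + 8.2·2.41 = 0.
That is s² + 7.204s + 19.76 = 0, so ω_n = 4.445 rad/s and ζ = 7.204/(2·4.445) = 0.8103.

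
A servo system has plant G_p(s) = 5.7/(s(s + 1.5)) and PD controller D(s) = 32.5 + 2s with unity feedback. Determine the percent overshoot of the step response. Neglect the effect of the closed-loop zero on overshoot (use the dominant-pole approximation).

Forward path: (32.5 + 2s)·5.7/(s(s+1.5)). The closed-loop characteristic equation is s² + (1.5 + 5.7·2)s + 5.7·32.5 = 0.
That is s² + 12.9s + 185.2 = 0, so ω_n = 13.61 rad/s and ζ = 12.9/(2·13.61) = 0.4739.
%OS = 100·exp(−πζ/√(1−ζ²)) = 18.4%.

18.4%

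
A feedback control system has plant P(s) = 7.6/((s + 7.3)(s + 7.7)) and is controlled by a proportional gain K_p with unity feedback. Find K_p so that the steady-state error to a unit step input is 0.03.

For a type-0 loop with proportional control, e_ss = 1/(1 + K_p·P(0)).
P(0) = 0.1352. Require 1/(1 + K_p·0.1352) = 0.03, so 1 + 0.1352·K_p = 33.33.
K_p = (33.33 − 1)/0.1352 = 239.

K_p = 239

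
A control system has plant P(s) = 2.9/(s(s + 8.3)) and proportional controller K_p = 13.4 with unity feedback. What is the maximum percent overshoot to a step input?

The closed-loop denominator s² + 8.3s + 38.86 gives ω_n = √38.86 = 6.234 and ζ = 8.3/(2ω_n) = 0.6657.
%OS = 100·exp(−πζ/√(1−ζ²)) = 100·exp(−π·0.6657/√0.5568) = 6.06%.

6.06%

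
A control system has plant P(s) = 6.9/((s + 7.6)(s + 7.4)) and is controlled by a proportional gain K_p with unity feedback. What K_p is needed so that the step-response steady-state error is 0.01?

Steady-state error for a unit step on this type-0 loop is 1/(1 + K_p·P(0)).
P(0) = 0.1227. Require 1/(1 + K_p·0.1227) = 0.01, so 1 + 0.1227·K_p = 100.
K_p = (100 − 1)/0.1227 = 807.

K_p = 807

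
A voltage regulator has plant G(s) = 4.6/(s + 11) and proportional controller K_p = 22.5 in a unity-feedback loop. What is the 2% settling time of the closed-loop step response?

T_s ≈ 0.0349 s

Closed-loop transfer function: T(s) = K_p·G(s)/(1 + K_p·G(s)) = 103.5/(s + 11 + 103.5) = 103.5/(s + 114.5).
Time constant τ = 1/114.5 = 0.008734 s, so the 2% settling time is about 4τ = 0.0349 s.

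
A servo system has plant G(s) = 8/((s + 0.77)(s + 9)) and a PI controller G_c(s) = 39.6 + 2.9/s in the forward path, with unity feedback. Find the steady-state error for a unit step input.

0

The open loop G_c(s)G(s) has a pole at the origin (type 1), so the static position error constant is infinite and e_ss = 1/(1+∞) = 0.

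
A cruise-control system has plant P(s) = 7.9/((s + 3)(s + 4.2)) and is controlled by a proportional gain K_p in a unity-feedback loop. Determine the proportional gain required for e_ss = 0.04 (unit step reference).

For a type-0 loop with proportional control, e_ss = 1/(1 + K_p·P(0)).
P(0) = 0.627. Require 1/(1 + K_p·0.627) = 0.04, so 1 + 0.627·K_p = 25.
K_p = (25 − 1)/0.627 = 38.3.

K_p = 38.3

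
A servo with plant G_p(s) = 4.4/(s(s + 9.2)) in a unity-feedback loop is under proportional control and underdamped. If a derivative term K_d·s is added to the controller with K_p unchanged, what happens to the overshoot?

The derivative term adds K·K_d to the s-coefficient of the characteristic equation, raising 2ζω_n while ω_n is unchanged; ζ increases, so overshoot decreases.

decrease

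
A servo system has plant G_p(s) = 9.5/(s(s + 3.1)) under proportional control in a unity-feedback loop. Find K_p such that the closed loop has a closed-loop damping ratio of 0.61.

Closed-loop characteristic equation: s² + 3.1s + K_p·9.5 = 0.
So ω_n = √(9.5K_p) and 2ζω_n = 3.1, giving ζ = 3.1/(2√(9.5K_p)).
Setting ζ = 0.61: √(9.5K_p) = 3.1/(2·0.61) = 2.541, so K_p = 6.457/9.5 = 0.68.

K_p = 0.68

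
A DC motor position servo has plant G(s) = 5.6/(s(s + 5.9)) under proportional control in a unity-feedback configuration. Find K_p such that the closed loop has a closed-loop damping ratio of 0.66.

Closed-loop characteristic equation: s² + 5.9s + K_p·5.6 = 0.
So ω_n = √(5.6K_p) and 2ζω_n = 5.9, giving ζ = 5.9/(2√(5.6K_p)).
Setting ζ = 0.66: √(5.6K_p) = 5.9/(2·0.66) = 4.47, so K_p = 19.98/5.6 = 3.57.

K_p = 3.57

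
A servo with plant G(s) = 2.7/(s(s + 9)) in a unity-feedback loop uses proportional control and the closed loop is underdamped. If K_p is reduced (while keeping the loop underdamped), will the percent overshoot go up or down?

decrease

ζ = 9/(2√(2.7K_p)) rises as K_p falls; higher damping means less overshoot.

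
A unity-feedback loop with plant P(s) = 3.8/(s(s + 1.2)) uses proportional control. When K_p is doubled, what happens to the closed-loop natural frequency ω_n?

increase

ω_n = √(3.8·K_p), which grows with K_p.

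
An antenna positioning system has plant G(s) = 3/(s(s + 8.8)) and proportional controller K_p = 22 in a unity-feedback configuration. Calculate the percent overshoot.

Closed-loop characteristic equation: s² + 8.8s + 66 = 0, so ω_n = 8.124 rad/s and ζ = 8.8/(2·8.124) = 0.5416.
%OS = 100·exp(−πζ/√(1−ζ²)) = 100·exp(−π·0.5416/√0.7067) = 13.2%.

13.2%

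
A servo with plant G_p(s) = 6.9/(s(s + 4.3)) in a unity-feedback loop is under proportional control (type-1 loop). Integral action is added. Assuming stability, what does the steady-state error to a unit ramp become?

0

The integrator raises the loop to type 2, so K_v → ∞ and e_ss to a ramp is zero.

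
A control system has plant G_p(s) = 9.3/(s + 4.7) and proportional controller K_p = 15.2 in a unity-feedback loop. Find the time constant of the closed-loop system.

Closed-loop transfer function: T(s) = K_p·G_p(s)/(1 + K_p·G_p(s)) = 141.4/(s + 4.7 + 141.4) = 141.4/(s + 146.1).
Time constant τ = 1/146.1 = 0.00685 s.

τ = 0.00685 s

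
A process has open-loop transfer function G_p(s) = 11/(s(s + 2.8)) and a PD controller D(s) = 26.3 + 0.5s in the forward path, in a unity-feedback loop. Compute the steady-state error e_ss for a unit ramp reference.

The loop has one pole at the origin (type 1). Velocity error constant K_v = lim_{s→0} s·D(s)G_p(s) = 26.3·11/2.8 = 103.3.
Steady-state error to a unit ramp: e_ss = 1/K_v = 0.00968.

0.00968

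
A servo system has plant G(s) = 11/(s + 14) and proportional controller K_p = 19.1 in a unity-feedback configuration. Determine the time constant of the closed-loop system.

Closed-loop transfer function: T(s) = K_p·G(s)/(1 + K_p·G(s)) = 210.1/(s + 14 + 210.1) = 210.1/(s + 224.1).
Time constant τ = 1/224.1 = 0.00446 s.

τ = 0.00446 s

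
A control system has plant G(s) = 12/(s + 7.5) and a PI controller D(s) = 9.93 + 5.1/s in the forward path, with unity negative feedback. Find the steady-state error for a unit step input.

The open loop D(s)G(s) has a pole at the origin (type 1), so the static position error constant is infinite and e_ss = 1/(1+∞) = 0.

0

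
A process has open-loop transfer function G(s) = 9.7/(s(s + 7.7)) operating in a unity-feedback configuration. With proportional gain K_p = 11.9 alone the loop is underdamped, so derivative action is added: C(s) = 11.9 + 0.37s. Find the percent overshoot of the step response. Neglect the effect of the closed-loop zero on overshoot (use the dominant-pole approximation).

Forward path: (11.9 + 0.37s)·9.7/(s(s+7.7)). The closed-loop characteristic equation is s² + (7.7 + 9.7·0.37)s + 9.7·11.9 = 0.
That is s² + 11.29s + 115.4 = 0, so ω_n = 10.74 rad/s and ζ = 11.29/(2·10.74) = 0.5254.
%OS = 100·exp(−πζ/√(1−ζ²)) = 14.4%.

14.4%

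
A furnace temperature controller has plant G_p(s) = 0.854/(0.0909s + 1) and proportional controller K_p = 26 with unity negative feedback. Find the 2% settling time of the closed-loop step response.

Closed loop: T(s) = K_p·G_p/(1+K_p·G_p) = 22.2/(0.0909s + 1 + 22.2), with pole at s = −(1 + 22.2)/0.0909 = −255.3.
τ = 1/255.3 = 0.003917 s, so 2% settling time ≈ 4τ = 0.0157 s.

T_s ≈ 0.0157 s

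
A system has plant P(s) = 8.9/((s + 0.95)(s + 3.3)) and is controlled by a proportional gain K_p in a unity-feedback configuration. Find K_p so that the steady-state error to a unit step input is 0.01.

K_p = 34.9

Steady-state error for a unit step on this type-0 loop is 1/(1 + K_p·P(0)).
P(0) = 2.839. Require 1/(1 + K_p·2.839) = 0.01, so 1 + 2.839·K_p = 100.
K_p = (100 − 1)/2.839 = 34.9.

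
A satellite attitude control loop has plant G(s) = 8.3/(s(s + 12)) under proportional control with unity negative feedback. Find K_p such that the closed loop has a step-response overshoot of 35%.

From %OS = 100·exp(−πζ/√(1−ζ²)) = 35%, ζ = −ln(0.35)/√(π²+ln²(0.35)) = 0.3169.
Characteristic equation s² + 12s + 8.3K_p = 0 gives ζ = 12/(2√(8.3K_p)).
Setting ζ = 0.3169: √(8.3K_p) = 12/(2·0.3169) = 18.93, so K_p = 358.4/8.3 = 43.2.

K_p = 43.2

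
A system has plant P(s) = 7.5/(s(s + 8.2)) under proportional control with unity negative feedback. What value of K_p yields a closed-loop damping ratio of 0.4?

K_p = 14

Closed-loop characteristic equation: s² + 8.2s + K_p·7.5 = 0.
So ω_n = √(7.5K_p) and 2ζω_n = 8.2, giving ζ = 8.2/(2√(7.5K_p)).
Setting ζ = 0.4: √(7.5K_p) = 8.2/(2·0.4) = 10.25, so K_p = 105.1/7.5 = 14.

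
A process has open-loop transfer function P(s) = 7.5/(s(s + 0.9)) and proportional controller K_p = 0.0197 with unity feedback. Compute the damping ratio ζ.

ζ = 1.17

With unity feedback the closed-loop characteristic equation is s² + 0.9s + 0.0197·7.5 = s² + 0.9s + 0.1477 = 0.
Matching s² + 2ζω_n s + ω_n²: ω_n = √0.1477 = 0.3844 rad/s and 2ζω_n = 0.9, so ζ = 0.9/(2·0.3844) = 1.17.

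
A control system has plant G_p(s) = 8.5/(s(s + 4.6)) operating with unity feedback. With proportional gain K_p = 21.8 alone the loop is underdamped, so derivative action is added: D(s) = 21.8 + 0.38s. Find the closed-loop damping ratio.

ζ = 0.288

Forward path: (21.8 + 0.38s)·8.5/(s(s+4.6)). The closed-loop characteristic equation is s² + (4.6 + 8.5·0.38)s + 8.5·21.8 = 0.
That is s² + 7.83s + 185.3 = 0, so ω_n = 13.61 rad/s and ζ = 7.83/(2·13.61) = 0.2876.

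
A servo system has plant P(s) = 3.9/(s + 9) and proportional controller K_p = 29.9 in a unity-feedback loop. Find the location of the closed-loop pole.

s = -125.6

Closed-loop transfer function: T(s) = K_p·P(s)/(1 + K_p·P(s)) = 116.6/(s + 9 + 116.6) = 116.6/(s + 125.6).
The closed-loop pole is at s = −125.6.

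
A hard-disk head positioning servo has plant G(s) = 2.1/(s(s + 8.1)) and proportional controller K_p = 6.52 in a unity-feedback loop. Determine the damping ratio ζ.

ζ = 1.09

1 + K_p·G(s) = 0 gives s² + 8.1s + 13.69 = 0.
Matching s² + 2ζω_n s + ω_n²: ω_n = √13.69 = 3.7 rad/s and 2ζω_n = 8.1, so ζ = 8.1/(2·3.7) = 1.09.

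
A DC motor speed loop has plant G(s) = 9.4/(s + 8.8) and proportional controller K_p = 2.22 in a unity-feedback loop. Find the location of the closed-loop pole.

s = -29.67

Closed-loop transfer function: T(s) = K_p·G(s)/(1 + K_p·G(s)) = 20.87/(s + 8.8 + 20.87) = 20.87/(s + 29.67).
The closed-loop pole is at s = −29.67.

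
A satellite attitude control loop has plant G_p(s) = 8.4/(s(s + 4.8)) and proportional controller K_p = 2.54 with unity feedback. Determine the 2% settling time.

Closed-loop characteristic equation: s² + 4.8s + 21.34 = 0, so ω_n = 4.619 rad/s and ζ = 4.8/(2·4.619) = 0.5196.
2% settling time T_s ≈ 4/(ζω_n) = 4/2.4 = 1.67 s.

T_s ≈ 1.67 s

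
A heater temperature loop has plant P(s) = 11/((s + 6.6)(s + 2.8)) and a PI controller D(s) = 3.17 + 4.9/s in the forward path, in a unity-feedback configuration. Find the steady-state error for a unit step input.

0

The open loop D(s)P(s) has a pole at the origin (type 1), so the static position error constant is infinite and e_ss = 1/(1+∞) = 0.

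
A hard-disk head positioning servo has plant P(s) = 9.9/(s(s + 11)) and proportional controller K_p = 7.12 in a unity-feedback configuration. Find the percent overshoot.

6.56%

Closed-loop characteristic equation: s² + 11s + 70.49 = 0, so ω_n = 8.396 rad/s and ζ = 11/(2·8.396) = 0.6551.
%OS = 100·exp(−πζ/√(1−ζ²)) = 100·exp(−π·0.6551/√0.5708) = 6.56%.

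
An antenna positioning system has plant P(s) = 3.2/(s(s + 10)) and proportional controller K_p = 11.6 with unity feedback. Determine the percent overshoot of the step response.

The closed-loop denominator s² + 10s + 37.12 gives ω_n = √37.12 = 6.093 and ζ = 10/(2ω_n) = 0.8207.
%OS = 100·exp(−πζ/√(1−ζ²)) = 100·exp(−π·0.8207/√0.3265) = 1.1%.

1.1%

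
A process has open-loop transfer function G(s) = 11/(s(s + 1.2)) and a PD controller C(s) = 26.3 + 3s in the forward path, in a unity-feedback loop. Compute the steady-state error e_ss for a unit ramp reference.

The loop has one pole at the origin (type 1). Velocity error constant K_v = lim_{s→0} s·C(s)G(s) = 26.3·11/1.2 = 241.1.
Steady-state error to a unit ramp: e_ss = 1/K_v = 0.00415.

0.00415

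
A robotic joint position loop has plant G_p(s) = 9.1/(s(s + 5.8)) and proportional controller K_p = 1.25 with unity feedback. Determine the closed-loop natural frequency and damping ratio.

1 + K_p·G_p(s) = 0 gives s² + 5.8s + 11.38 = 0.
So ω_n² = 11.38 ⇒ ω_n = 3.373 rad/s, and ζ = 5.8/(2ω_n) = 0.86.

ω_n = 3.37 rad/s, ζ = 0.86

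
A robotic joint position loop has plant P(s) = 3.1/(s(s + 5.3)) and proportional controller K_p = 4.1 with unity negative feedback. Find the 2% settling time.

T_s ≈ 1.51 s

The closed-loop denominator s² + 5.3s + 12.71 gives ω_n = √12.71 = 3.565 and ζ = 5.3/(2ω_n) = 0.7433.
2% settling time T_s ≈ 4/(ζω_n) = 4/2.65 = 1.51 s.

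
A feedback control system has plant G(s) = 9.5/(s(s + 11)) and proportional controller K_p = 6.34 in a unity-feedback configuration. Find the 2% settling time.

Closed-loop characteristic equation: s² + 11s + 60.23 = 0, so ω_n = 7.761 rad/s and ζ = 11/(2·7.761) = 0.7087.
2% settling time T_s ≈ 4/(ζω_n) = 4/5.5 = 0.727 s.

T_s ≈ 0.727 s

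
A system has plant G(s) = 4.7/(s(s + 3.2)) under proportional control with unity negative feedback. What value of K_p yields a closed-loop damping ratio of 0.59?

K_p = 1.56

Closed-loop characteristic equation: s² + 3.2s + K_p·4.7 = 0.
So ω_n = √(4.7K_p) and 2ζω_n = 3.2, giving ζ = 3.2/(2√(4.7K_p)).
Setting ζ = 0.59: √(4.7K_p) = 3.2/(2·0.59) = 2.712, so K_p = 7.354/4.7 = 1.56.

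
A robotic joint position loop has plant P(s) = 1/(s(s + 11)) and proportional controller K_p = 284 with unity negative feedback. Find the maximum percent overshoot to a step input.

33.8%

From 1 + K_pP(s) = 0: s² + 11s + 284 = 0 ⇒ ω_n = 16.85, ζ = 0.3264.
%OS = 100·exp(−πζ/√(1−ζ²)) = 100·exp(−π·0.3264/√0.8935) = 33.8%.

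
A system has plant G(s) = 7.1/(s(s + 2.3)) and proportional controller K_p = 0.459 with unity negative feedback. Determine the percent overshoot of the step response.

7.46%

Closed-loop characteristic equation: s² + 2.3s + 3.259 = 0, so ω_n = 1.805 rad/s and ζ = 2.3/(2·1.805) = 0.637.
%OS = 100·exp(−πζ/√(1−ζ²)) = 100·exp(−π·0.637/√0.5942) = 7.46%.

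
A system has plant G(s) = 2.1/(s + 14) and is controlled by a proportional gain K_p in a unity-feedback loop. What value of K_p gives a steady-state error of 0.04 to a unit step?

K_p = 160

Steady-state error for a unit step on this type-0 loop is 1/(1 + K_p·G(0)).
G(0) = 0.15. Require 1/(1 + K_p·0.15) = 0.04, so 1 + 0.15·K_p = 25.
K_p = (25 − 1)/0.15 = 160.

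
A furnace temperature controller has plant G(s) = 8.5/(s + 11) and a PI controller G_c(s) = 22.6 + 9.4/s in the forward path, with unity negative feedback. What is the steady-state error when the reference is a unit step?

The open loop G_c(s)G(s) has a pole at the origin (type 1), so the static position error constant is infinite and e_ss = 1/(1+∞) = 0.

0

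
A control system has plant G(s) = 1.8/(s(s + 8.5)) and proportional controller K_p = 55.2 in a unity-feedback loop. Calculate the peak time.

T_p = 0.348 s

The closed-loop denominator s² + 8.5s + 99.36 gives ω_n = √99.36 = 9.968 and ζ = 8.5/(2ω_n) = 0.4264.
Damped frequency ω_d = ω_n√(1−ζ²) = 9.017 rad/s, so peak time T_p = π/ω_d = 0.348 s.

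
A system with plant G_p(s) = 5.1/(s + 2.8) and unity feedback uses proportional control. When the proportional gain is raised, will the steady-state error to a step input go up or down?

The position error constant K_pos = K_p·G_p(0) grows with K_p, and e_ss = 1/(1+K_pos) falls.

decrease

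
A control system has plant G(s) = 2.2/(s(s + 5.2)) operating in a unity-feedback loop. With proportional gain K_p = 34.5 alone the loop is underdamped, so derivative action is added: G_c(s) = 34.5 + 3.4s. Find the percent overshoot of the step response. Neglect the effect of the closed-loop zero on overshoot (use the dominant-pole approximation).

Forward path: (34.5 + 3.4s)·2.2/(s(s+5.2)). The closed-loop characteristic equation is s² + (5.2 + 2.2·3.4)s + 2.2·34.5 = 0.
That is s² + 12.68s + 75.9 = 0, so ω_n = 8.712 rad/s and ζ = 12.68/(2·8.712) = 0.7277.
%OS = 100·exp(−πζ/√(1−ζ²)) = 3.57%.

3.57%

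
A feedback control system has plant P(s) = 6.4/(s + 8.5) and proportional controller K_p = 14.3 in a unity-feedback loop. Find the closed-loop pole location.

s = -100

Closed-loop transfer function: T(s) = K_p·P(s)/(1 + K_p·P(s)) = 91.52/(s + 8.5 + 91.52) = 91.52/(s + 100).
The closed-loop pole is at s = −100.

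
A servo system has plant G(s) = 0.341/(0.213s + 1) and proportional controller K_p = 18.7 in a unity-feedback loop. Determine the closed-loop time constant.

Closed loop: T(s) = K_p·G/(1+K_p·G) = 6.377/(0.213s + 1 + 6.377), with pole at s = −(1 + 6.377)/0.213 = −34.63.
Closed-loop time constant τ = 1/34.63 = 0.0289 s.

τ = 0.0289 s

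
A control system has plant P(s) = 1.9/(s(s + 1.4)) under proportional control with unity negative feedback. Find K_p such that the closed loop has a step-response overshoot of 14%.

From %OS = 100·exp(−πζ/√(1−ζ²)) = 14%, ζ = −ln(0.14)/√(π²+ln²(0.14)) = 0.5305.
Characteristic equation s² + 1.4s + 1.9K_p = 0 gives ζ = 1.4/(2√(1.9K_p)).
Setting ζ = 0.5305: √(1.9K_p) = 1.4/(2·0.5305) = 1.319, so K_p = 1.741/1.9 = 0.916.

K_p = 0.916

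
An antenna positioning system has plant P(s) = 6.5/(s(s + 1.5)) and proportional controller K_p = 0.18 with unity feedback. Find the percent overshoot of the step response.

From 1 + K_pP(s) = 0: s² + 1.5s + 1.17 = 0 ⇒ ω_n = 1.082, ζ = 0.6934.
%OS = 100·exp(−πζ/√(1−ζ²)) = 100·exp(−π·0.6934/√0.5192) = 4.87%.

4.87%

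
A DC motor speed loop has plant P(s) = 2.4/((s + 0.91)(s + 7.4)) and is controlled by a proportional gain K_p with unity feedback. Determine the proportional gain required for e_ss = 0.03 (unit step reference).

Steady-state error for a unit step on this type-0 loop is 1/(1 + K_p·P(0)).
P(0) = 0.3564. Require 1/(1 + K_p·0.3564) = 0.03, so 1 + 0.3564·K_p = 33.33.
K_p = (33.33 − 1)/0.3564 = 90.7.

K_p = 90.7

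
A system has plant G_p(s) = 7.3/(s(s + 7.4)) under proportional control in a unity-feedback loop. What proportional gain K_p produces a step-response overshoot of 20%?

K_p = 9.02

From %OS = 100·exp(−πζ/√(1−ζ²)) = 20%, ζ = −ln(0.2)/√(π²+ln²(0.2)) = 0.4559.
Characteristic equation s² + 7.4s + 7.3K_p = 0 gives ζ = 7.4/(2√(7.3K_p)).
Setting ζ = 0.4559: √(7.3K_p) = 7.4/(2·0.4559) = 8.115, so K_p = 65.85/7.3 = 9.02.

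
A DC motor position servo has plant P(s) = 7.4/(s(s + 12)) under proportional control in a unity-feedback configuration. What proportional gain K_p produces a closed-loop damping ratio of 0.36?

K_p = 37.5

Closed-loop characteristic equation: s² + 12s + K_p·7.4 = 0.
So ω_n = √(7.4K_p) and 2ζω_n = 12, giving ζ = 12/(2√(7.4K_p)).
Setting ζ = 0.36: √(7.4K_p) = 12/(2·0.36) = 16.67, so K_p = 277.8/7.4 = 37.5.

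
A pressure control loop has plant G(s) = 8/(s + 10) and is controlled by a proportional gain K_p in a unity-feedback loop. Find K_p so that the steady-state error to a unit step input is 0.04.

Steady-state error for a unit step on this type-0 loop is 1/(1 + K_p·G(0)).
G(0) = 0.8. Require 1/(1 + K_p·0.8) = 0.04, so 1 + 0.8·K_p = 25.
K_p = (25 − 1)/0.8 = 30.

K_p = 30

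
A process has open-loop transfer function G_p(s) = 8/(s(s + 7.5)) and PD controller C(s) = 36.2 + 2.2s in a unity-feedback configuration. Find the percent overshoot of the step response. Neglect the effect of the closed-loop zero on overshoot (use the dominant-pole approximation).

3.24%

Forward path: (36.2 + 2.2s)·8/(s(s+7.5)). The closed-loop characteristic equation is s² + (7.5 + 8·2.2)s + 8·36.2 = 0.
That is s² + 25.1s + 289.6 = 0, so ω_n = 17.02 rad/s and ζ = 25.1/(2·17.02) = 0.7375.
%OS = 100·exp(−πζ/√(1−ζ²)) = 3.24%.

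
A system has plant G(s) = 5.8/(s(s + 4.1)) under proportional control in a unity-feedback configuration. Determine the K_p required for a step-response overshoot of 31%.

From %OS = 100·exp(−πζ/√(1−ζ²)) = 31%, ζ = −ln(0.31)/√(π²+ln²(0.31)) = 0.3493.
Characteristic equation s² + 4.1s + 5.8K_p = 0 gives ζ = 4.1/(2√(5.8K_p)).
Setting ζ = 0.3493: √(5.8K_p) = 4.1/(2·0.3493) = 5.869, so K_p = 34.44/5.8 = 5.94.

K_p = 5.94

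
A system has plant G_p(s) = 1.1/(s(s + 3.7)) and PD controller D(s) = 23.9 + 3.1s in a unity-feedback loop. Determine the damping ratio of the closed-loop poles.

ζ = 0.693

Forward path: (23.9 + 3.1s)·1.1/(s(s+3.7)). The closed-loop characteristic equation is s² + (3.7 + 1.1·3.1)s + 1.1·23.9 = 0.
That is s² + 7.11s + 26.29 = 0, so ω_n = 5.127 rad/s and ζ = 7.11/(2·5.127) = 0.6933.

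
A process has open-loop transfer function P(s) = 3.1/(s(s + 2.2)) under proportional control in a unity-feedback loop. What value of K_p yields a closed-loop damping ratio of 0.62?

K_p = 1.02

Closed-loop characteristic equation: s² + 2.2s + K_p·3.1 = 0.
So ω_n = √(3.1K_p) and 2ζω_n = 2.2, giving ζ = 2.2/(2√(3.1K_p)).
Setting ζ = 0.62: √(3.1K_p) = 2.2/(2·0.62) = 1.774, so K_p = 3.148/3.1 = 1.02.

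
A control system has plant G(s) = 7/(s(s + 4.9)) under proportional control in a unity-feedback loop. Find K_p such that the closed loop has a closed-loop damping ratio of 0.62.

K_p = 2.23

Closed-loop characteristic equation: s² + 4.9s + K_p·7 = 0.
So ω_n = √(7K_p) and 2ζω_n = 4.9, giving ζ = 4.9/(2√(7K_p)).
Setting ζ = 0.62: √(7K_p) = 4.9/(2·0.62) = 3.952, so K_p = 15.62/7 = 2.23.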